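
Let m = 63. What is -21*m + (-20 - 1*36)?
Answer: -1379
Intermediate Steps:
-21*m + (-20 - 1*36) = -21*63 + (-20 - 1*36) = -1323 + (-20 - 36) = -1323 - 56 = -1379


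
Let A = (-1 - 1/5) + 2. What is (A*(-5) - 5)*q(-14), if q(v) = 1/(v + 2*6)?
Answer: 9/2 ≈ 4.5000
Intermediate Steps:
A = ⅘ (A = (-1 - 1*⅕) + 2 = (-1 - ⅕) + 2 = -6/5 + 2 = ⅘ ≈ 0.80000)
q(v) = 1/(12 + v) (q(v) = 1/(v + 12) = 1/(12 + v))
(A*(-5) - 5)*q(-14) = ((⅘)*(-5) - 5)/(12 - 14) = (-4 - 5)/(-2) = -9*(-½) = 9/2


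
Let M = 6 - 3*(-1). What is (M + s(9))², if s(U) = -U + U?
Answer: 81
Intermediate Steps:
M = 9 (M = 6 + 3 = 9)
s(U) = 0
(M + s(9))² = (9 + 0)² = 9² = 81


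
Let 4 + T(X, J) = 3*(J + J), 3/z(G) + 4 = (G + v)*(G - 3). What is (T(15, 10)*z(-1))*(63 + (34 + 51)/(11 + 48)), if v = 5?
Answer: -159684/295 ≈ -541.30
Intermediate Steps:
z(G) = 3/(-4 + (-3 + G)*(5 + G)) (z(G) = 3/(-4 + (G + 5)*(G - 3)) = 3/(-4 + (5 + G)*(-3 + G)) = 3/(-4 + (-3 + G)*(5 + G)))
T(X, J) = -4 + 6*J (T(X, J) = -4 + 3*(J + J) = -4 + 3*(2*J) = -4 + 6*J)
(T(15, 10)*z(-1))*(63 + (34 + 51)/(11 + 48)) = ((-4 + 6*10)*(3/(-19 + (-1)² + 2*(-1))))*(63 + (34 + 51)/(11 + 48)) = ((-4 + 60)*(3/(-19 + 1 - 2)))*(63 + 85/59) = (56*(3/(-20)))*(63 + 85*(1/59)) = (56*(3*(-1/20)))*(63 + 85/59) = (56*(-3/20))*(3802/59) = -42/5*3802/59 = -159684/295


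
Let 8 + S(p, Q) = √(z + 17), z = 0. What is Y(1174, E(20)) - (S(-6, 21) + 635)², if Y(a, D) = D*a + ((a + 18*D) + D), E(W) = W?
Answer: 25034 - (627 + √17)² ≈ -3.7328e+5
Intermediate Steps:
S(p, Q) = -8 + √17 (S(p, Q) = -8 + √(0 + 17) = -8 + √17)
Y(a, D) = a + 19*D + D*a (Y(a, D) = D*a + (a + 19*D) = a + 19*D + D*a)
Y(1174, E(20)) - (S(-6, 21) + 635)² = (1174 + 19*20 + 20*1174) - ((-8 + √17) + 635)² = (1174 + 380 + 23480) - (627 + √17)² = 25034 - (627 + √17)²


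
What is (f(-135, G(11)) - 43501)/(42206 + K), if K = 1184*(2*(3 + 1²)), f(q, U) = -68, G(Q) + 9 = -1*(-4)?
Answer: -4841/5742 ≈ -0.84309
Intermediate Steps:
G(Q) = -5 (G(Q) = -9 - 1*(-4) = -9 + 4 = -5)
K = 9472 (K = 1184*(2*(3 + 1)) = 1184*(2*4) = 1184*8 = 9472)
(f(-135, G(11)) - 43501)/(42206 + K) = (-68 - 43501)/(42206 + 9472) = -43569/51678 = -43569*1/51678 = -4841/5742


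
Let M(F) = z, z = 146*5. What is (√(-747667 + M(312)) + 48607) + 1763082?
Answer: 1811689 + 3*I*√82993 ≈ 1.8117e+6 + 864.25*I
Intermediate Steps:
z = 730
M(F) = 730
(√(-747667 + M(312)) + 48607) + 1763082 = (√(-747667 + 730) + 48607) + 1763082 = (√(-746937) + 48607) + 1763082 = (3*I*√82993 + 48607) + 1763082 = (48607 + 3*I*√82993) + 1763082 = 1811689 + 3*I*√82993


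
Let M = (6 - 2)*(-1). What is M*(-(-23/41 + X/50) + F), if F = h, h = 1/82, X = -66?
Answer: -7762/1025 ≈ -7.5727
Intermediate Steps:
h = 1/82 ≈ 0.012195
F = 1/82 ≈ 0.012195
M = -4 (M = 4*(-1) = -4)
M*(-(-23/41 + X/50) + F) = -4*(-(-23/41 - 66/50) + 1/82) = -4*(-(-23*1/41 - 66*1/50) + 1/82) = -4*(-(-23/41 - 33/25) + 1/82) = -4*(-1*(-1928/1025) + 1/82) = -4*(1928/1025 + 1/82) = -4*3881/2050 = -7762/1025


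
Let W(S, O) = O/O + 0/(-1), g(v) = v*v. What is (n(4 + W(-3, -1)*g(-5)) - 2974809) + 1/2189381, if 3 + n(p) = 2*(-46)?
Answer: -6513198294423/2189381 ≈ -2.9749e+6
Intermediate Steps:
g(v) = v**2
W(S, O) = 1 (W(S, O) = 1 + 0*(-1) = 1 + 0 = 1)
n(p) = -95 (n(p) = -3 + 2*(-46) = -3 - 92 = -95)
(n(4 + W(-3, -1)*g(-5)) - 2974809) + 1/2189381 = (-95 - 2974809) + 1/2189381 = -2974904 + 1/2189381 = -6513198294423/2189381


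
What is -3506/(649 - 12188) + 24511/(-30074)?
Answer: -16126635/31547626 ≈ -0.51118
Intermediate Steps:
-3506/(649 - 12188) + 24511/(-30074) = -3506/(-11539) + 24511*(-1/30074) = -3506*(-1/11539) - 24511/30074 = 3506/11539 - 24511/30074 = -16126635/31547626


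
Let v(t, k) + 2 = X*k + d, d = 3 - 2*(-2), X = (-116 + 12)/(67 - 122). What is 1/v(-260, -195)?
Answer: -11/4001 ≈ -0.0027493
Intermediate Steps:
X = 104/55 (X = -104/(-55) = -104*(-1/55) = 104/55 ≈ 1.8909)
d = 7 (d = 3 + 4 = 7)
v(t, k) = 5 + 104*k/55 (v(t, k) = -2 + (104*k/55 + 7) = -2 + (7 + 104*k/55) = 5 + 104*k/55)
1/v(-260, -195) = 1/(5 + (104/55)*(-195)) = 1/(5 - 4056/11) = 1/(-4001/11) = -11/4001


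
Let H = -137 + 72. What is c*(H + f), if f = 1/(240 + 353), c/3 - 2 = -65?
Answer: 7284816/593 ≈ 12285.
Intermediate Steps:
c = -189 (c = 6 + 3*(-65) = 6 - 195 = -189)
H = -65
f = 1/593 ≈ 0.0016863
c*(H + f) = -189*(-65 + 1/593) = -189*(-38544/593) = 7284816/593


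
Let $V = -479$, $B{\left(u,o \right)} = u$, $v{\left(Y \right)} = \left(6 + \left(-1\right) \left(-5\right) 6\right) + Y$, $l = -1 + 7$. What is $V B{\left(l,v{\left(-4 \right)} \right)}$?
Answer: $-2874$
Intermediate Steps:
$l = 6$
$v{\left(Y \right)} = 36 + Y$ ($v{\left(Y \right)} = \left(6 + 5 \cdot 6\right) + Y = \left(6 + 30\right) + Y = 36 + Y$)
$V B{\left(l,v{\left(-4 \right)} \right)} = \left(-479\right) 6 = -2874$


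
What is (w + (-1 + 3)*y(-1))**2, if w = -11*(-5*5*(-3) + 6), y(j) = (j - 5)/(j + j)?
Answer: 783225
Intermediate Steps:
y(j) = (-5 + j)/(2*j) (y(j) = (-5 + j)/((2*j)) = (-5 + j)*(1/(2*j)) = (-5 + j)/(2*j))
w = -891 (w = -11*(-25*(-3) + 6) = -11*(75 + 6) = -11*81 = -891)
(w + (-1 + 3)*y(-1))**2 = (-891 + (-1 + 3)*((1/2)*(-5 - 1)/(-1)))**2 = (-891 + 2*((1/2)*(-1)*(-6)))**2 = (-891 + 2*3)**2 = (-891 + 6)**2 = (-885)**2 = 783225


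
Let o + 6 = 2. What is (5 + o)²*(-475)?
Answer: -475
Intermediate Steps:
o = -4 (o = -6 + 2 = -4)
(5 + o)²*(-475) = (5 - 4)²*(-475) = 1²*(-475) = 1*(-475) = -475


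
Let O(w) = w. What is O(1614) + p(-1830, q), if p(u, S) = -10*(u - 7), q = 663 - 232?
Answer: 19984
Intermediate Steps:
q = 431
p(u, S) = 70 - 10*u (p(u, S) = -10*(-7 + u) = 70 - 10*u)
O(1614) + p(-1830, q) = 1614 + (70 - 10*(-1830)) = 1614 + (70 + 18300) = 1614 + 18370 = 19984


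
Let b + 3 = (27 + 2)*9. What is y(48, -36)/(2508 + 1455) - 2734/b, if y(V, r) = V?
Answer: -1803743/170409 ≈ -10.585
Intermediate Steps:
b = 258 (b = -3 + (27 + 2)*9 = -3 + 29*9 = -3 + 261 = 258)
y(48, -36)/(2508 + 1455) - 2734/b = 48/(2508 + 1455) - 2734/258 = 48/3963 - 2734*1/258 = 48*(1/3963) - 1367/129 = 16/1321 - 1367/129 = -1803743/170409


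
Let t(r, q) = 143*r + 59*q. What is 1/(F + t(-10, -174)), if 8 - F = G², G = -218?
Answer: -1/59212 ≈ -1.6888e-5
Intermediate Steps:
t(r, q) = 59*q + 143*r
F = -47516 (F = 8 - 1*(-218)² = 8 - 1*47524 = 8 - 47524 = -47516)
1/(F + t(-10, -174)) = 1/(-47516 + (59*(-174) + 143*(-10))) = 1/(-47516 + (-10266 - 1430)) = 1/(-47516 - 11696) = 1/(-59212) = -1/59212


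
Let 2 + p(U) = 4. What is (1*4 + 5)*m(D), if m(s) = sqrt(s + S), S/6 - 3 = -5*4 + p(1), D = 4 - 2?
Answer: 18*I*sqrt(22) ≈ 84.427*I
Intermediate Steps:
p(U) = 2 (p(U) = -2 + 4 = 2)
D = 2
S = -90 (S = 18 + 6*(-5*4 + 2) = 18 + 6*(-20 + 2) = 18 + 6*(-18) = 18 - 108 = -90)
m(s) = sqrt(-90 + s) (m(s) = sqrt(s - 90) = sqrt(-90 + s))
(1*4 + 5)*m(D) = (1*4 + 5)*sqrt(-90 + 2) = (4 + 5)*sqrt(-88) = 9*(2*I*sqrt(22)) = 18*I*sqrt(22)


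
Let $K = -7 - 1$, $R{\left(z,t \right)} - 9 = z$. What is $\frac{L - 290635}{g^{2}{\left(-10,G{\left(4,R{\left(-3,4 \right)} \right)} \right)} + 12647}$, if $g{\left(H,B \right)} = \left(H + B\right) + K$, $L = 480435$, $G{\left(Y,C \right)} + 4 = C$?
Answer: $\frac{189800}{12903} \approx 14.71$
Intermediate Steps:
$R{\left(z,t \right)} = 9 + z$
$K = -8$
$G{\left(Y,C \right)} = -4 + C$
$g{\left(H,B \right)} = -8 + B + H$ ($g{\left(H,B \right)} = \left(H + B\right) - 8 = \left(B + H\right) - 8 = -8 + B + H$)
$\frac{L - 290635}{g^{2}{\left(-10,G{\left(4,R{\left(-3,4 \right)} \right)} \right)} + 12647} = \frac{480435 - 290635}{\left(-8 + \left(-4 + \left(9 - 3\right)\right) - 10\right)^{2} + 12647} = \frac{189800}{\left(-8 + \left(-4 + 6\right) - 10\right)^{2} + 12647} = \frac{189800}{\left(-8 + 2 - 10\right)^{2} + 12647} = \frac{189800}{\left(-16\right)^{2} + 12647} = \frac{189800}{256 + 12647} = \frac{189800}{12903}$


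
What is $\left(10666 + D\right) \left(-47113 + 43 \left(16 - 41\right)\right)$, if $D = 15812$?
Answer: $-1275921864$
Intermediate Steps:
$\left(10666 + D\right) \left(-47113 + 43 \left(16 - 41\right)\right) = \left(10666 + 15812\right) \left(-47113 + 43 \left(16 - 41\right)\right) = 26478 \left(-47113 + 43 \left(-25\right)\right) = 26478 \left(-47113 - 1075\right) = 26478 \left(-48188\right) = -1275921864$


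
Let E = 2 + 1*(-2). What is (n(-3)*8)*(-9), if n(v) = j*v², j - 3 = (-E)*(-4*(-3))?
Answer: -1944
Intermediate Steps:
E = 0 (E = 2 - 2 = 0)
j = 3 (j = 3 + (-1*0)*(-4*(-3)) = 3 + 0*12 = 3 + 0 = 3)
n(v) = 3*v²
(n(-3)*8)*(-9) = ((3*(-3)²)*8)*(-9) = ((3*9)*8)*(-9) = (27*8)*(-9) = 216*(-9) = -1944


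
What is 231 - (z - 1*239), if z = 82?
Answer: 388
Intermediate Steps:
231 - (z - 1*239) = 231 - (82 - 1*239) = 231 - (82 - 239) = 231 - 1*(-157) = 231 + 157 = 388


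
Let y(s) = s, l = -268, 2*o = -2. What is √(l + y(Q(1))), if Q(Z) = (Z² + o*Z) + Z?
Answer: I*√267 ≈ 16.34*I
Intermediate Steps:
o = -1 (o = (½)*(-2) = -1)
Q(Z) = Z² (Q(Z) = (Z² - Z) + Z = Z²)
√(l + y(Q(1))) = √(-268 + 1²) = √(-268 + 1) = √(-267) = I*√267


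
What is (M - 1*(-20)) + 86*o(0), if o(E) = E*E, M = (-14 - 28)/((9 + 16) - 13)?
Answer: 33/2 ≈ 16.500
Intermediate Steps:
M = -7/2 (M = -42/(25 - 13) = -42/12 = -42*1/12 = -7/2 ≈ -3.5000)
o(E) = E²
(M - 1*(-20)) + 86*o(0) = (-7/2 - 1*(-20)) + 86*0² = (-7/2 + 20) + 86*0 = 33/2 + 0 = 33/2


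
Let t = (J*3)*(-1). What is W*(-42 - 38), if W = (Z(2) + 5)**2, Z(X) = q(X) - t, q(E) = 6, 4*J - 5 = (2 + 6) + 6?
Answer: -51005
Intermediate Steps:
J = 19/4 (J = 5/4 + ((2 + 6) + 6)/4 = 5/4 + (8 + 6)/4 = 5/4 + (1/4)*14 = 5/4 + 7/2 = 19/4 ≈ 4.7500)
t = -57/4 (t = ((19/4)*3)*(-1) = (57/4)*(-1) = -57/4 ≈ -14.250)
Z(X) = 81/4 (Z(X) = 6 - 1*(-57/4) = 6 + 57/4 = 81/4)
W = 10201/16 (W = (81/4 + 5)**2 = (101/4)**2 = 10201/16 ≈ 637.56)
W*(-42 - 38) = 10201*(-42 - 38)/16 = (10201/16)*(-80) = -51005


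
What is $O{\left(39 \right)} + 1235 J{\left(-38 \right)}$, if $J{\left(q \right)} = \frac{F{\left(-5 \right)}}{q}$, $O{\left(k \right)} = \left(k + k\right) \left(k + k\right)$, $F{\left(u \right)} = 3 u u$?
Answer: $\frac{7293}{2} \approx 3646.5$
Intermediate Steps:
$F{\left(u \right)} = 3 u^{2}$
$O{\left(k \right)} = 4 k^{2}$ ($O{\left(k \right)} = 2 k 2 k = 4 k^{2}$)
$J{\left(q \right)} = \frac{75}{q}$ ($J{\left(q \right)} = \frac{3 \left(-5\right)^{2}}{q} = \frac{3 \cdot 25}{q} = \frac{75}{q}$)
$O{\left(39 \right)} + 1235 J{\left(-38 \right)} = 4 \cdot 39^{2} + 1235 \frac{75}{-38} = 4 \cdot 1521 + 1235 \cdot 75 \left(- \frac{1}{38}\right) = 6084 + 1235 \left(- \frac{75}{38}\right) = 6084 - \frac{4875}{2} = \frac{7293}{2}$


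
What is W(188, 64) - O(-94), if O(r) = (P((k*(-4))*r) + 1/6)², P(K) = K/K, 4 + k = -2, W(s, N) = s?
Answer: 6719/36 ≈ 186.64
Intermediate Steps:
k = -6 (k = -4 - 2 = -6)
P(K) = 1
O(r) = 49/36 (O(r) = (1 + 1/6)² = (1 + ⅙)² = (7/6)² = 49/36)
W(188, 64) - O(-94) = 188 - 1*49/36 = 188 - 49/36 = 6719/36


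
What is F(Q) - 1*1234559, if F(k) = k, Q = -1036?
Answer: -1235595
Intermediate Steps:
F(Q) - 1*1234559 = -1036 - 1*1234559 = -1036 - 1234559 = -1235595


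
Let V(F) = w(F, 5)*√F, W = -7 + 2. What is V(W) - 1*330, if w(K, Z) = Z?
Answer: -330 + 5*I*√5 ≈ -330.0 + 11.18*I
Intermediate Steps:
W = -5
V(F) = 5*√F
V(W) - 1*330 = 5*√(-5) - 1*330 = 5*(I*√5) - 330 = 5*I*√5 - 330 = -330 + 5*I*√5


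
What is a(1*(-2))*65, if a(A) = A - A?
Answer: 0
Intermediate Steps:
a(A) = 0
a(1*(-2))*65 = 0*65 = 0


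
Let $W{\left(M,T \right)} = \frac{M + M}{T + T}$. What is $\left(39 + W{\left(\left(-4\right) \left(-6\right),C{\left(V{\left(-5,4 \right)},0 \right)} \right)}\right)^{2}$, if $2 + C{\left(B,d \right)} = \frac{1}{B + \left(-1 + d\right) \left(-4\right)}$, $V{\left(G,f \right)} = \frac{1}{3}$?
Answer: $\frac{342225}{529} \approx 646.93$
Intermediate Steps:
$V{\left(G,f \right)} = \frac{1}{3}$
$C{\left(B,d \right)} = -2 + \frac{1}{4 + B - 4 d}$ ($C{\left(B,d \right)} = -2 + \frac{1}{B + \left(-1 + d\right) \left(-4\right)} = -2 + \frac{1}{B - \left(-4 + 4 d\right)} = -2 + \frac{1}{4 + B - 4 d}$)
$W{\left(M,T \right)} = \frac{M}{T}$ ($W{\left(M,T \right)} = \frac{2 M}{2 T} = 2 M \frac{1}{2 T} = \frac{M}{T}$)
$\left(39 + W{\left(\left(-4\right) \left(-6\right),C{\left(V{\left(-5,4 \right)},0 \right)} \right)}\right)^{2} = \left(39 + \frac{\left(-4\right) \left(-6\right)}{\frac{1}{4 + \frac{1}{3} - 0} \left(-7 - \frac{2}{3} + 8 \cdot 0\right)}\right)^{2} = \left(39 + \frac{24}{\frac{1}{4 + \frac{1}{3} + 0} \left(-7 - \frac{2}{3} + 0\right)}\right)^{2} = \left(39 + \frac{24}{\frac{1}{\frac{13}{3}} \left(- \frac{23}{3}\right)}\right)^{2} = \left(39 + \frac{24}{\frac{3}{13} \left(- \frac{23}{3}\right)}\right)^{2} = \left(39 + \frac{24}{- \frac{23}{13}}\right)^{2} = \left(39 + 24 \left(- \frac{13}{23}\right)\right)^{2} = \left(39 - \frac{312}{23}\right)^{2} = \left(\frac{585}{23}\right)^{2} = \frac{342225}{529}$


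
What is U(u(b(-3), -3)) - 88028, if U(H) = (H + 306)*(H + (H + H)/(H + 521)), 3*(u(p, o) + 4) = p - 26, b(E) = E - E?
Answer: -251876188/2745 ≈ -91758.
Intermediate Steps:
b(E) = 0
u(p, o) = -38/3 + p/3 (u(p, o) = -4 + (p - 26)/3 = -4 + (-26 + p)/3 = -4 + (-26/3 + p/3) = -38/3 + p/3)
U(H) = (306 + H)*(H + 2*H/(521 + H)) (U(H) = (306 + H)*(H + (2*H)/(521 + H)) = (306 + H)*(H + 2*H/(521 + H)))
U(u(b(-3), -3)) - 88028 = (-38/3 + (⅓)*0)*(160038 + (-38/3 + (⅓)*0)² + 829*(-38/3 + (⅓)*0))/(521 + (-38/3 + (⅓)*0)) - 88028 = (-38/3 + 0)*(160038 + (-38/3 + 0)² + 829*(-38/3 + 0))/(521 + (-38/3 + 0)) - 88028 = -38*(160038 + (-38/3)² + 829*(-38/3))/(3*(521 - 38/3)) - 88028 = -38*(160038 + 1444/9 - 31502/3)/(3*1525/3) - 88028 = -38/3*3/1525*1347280/9 - 88028 = -10239328/2745 - 88028 = -251876188/2745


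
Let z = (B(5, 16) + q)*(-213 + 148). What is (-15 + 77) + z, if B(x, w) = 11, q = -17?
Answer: 452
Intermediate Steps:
z = 390 (z = (11 - 17)*(-213 + 148) = -6*(-65) = 390)
(-15 + 77) + z = (-15 + 77) + 390 = 62 + 390 = 452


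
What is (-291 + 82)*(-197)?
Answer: 41173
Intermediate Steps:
(-291 + 82)*(-197) = -209*(-197) = 41173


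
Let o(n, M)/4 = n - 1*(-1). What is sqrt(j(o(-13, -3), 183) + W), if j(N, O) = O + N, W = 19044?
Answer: 3*sqrt(2131) ≈ 138.49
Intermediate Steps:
o(n, M) = 4 + 4*n (o(n, M) = 4*(n - 1*(-1)) = 4*(n + 1) = 4*(1 + n) = 4 + 4*n)
j(N, O) = N + O
sqrt(j(o(-13, -3), 183) + W) = sqrt(((4 + 4*(-13)) + 183) + 19044) = sqrt(((4 - 52) + 183) + 19044) = sqrt((-48 + 183) + 19044) = sqrt(135 + 19044) = sqrt(19179) = 3*sqrt(2131)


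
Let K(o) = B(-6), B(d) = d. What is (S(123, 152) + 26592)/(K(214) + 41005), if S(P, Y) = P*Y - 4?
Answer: 45284/40999 ≈ 1.1045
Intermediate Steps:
S(P, Y) = -4 + P*Y
K(o) = -6
(S(123, 152) + 26592)/(K(214) + 41005) = ((-4 + 123*152) + 26592)/(-6 + 41005) = ((-4 + 18696) + 26592)/40999 = (18692 + 26592)*(1/40999) = 45284*(1/40999) = 45284/40999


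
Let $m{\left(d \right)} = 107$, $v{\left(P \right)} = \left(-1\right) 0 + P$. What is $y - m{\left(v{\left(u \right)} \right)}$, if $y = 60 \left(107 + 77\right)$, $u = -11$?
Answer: $10933$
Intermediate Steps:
$y = 11040$ ($y = 60 \cdot 184 = 11040$)
$v{\left(P \right)} = P$ ($v{\left(P \right)} = 0 + P = P$)
$y - m{\left(v{\left(u \right)} \right)} = 11040 - 107 = 10933$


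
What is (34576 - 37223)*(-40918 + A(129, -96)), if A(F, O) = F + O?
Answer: 108222595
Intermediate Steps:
(34576 - 37223)*(-40918 + A(129, -96)) = (34576 - 37223)*(-40918 + (129 - 96)) = -2647*(-40918 + 33) = -2647*(-40885) = 108222595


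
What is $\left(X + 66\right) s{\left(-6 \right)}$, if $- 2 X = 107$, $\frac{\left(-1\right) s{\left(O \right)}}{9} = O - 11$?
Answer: $\frac{3825}{2} \approx 1912.5$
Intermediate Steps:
$s{\left(O \right)} = 99 - 9 O$ ($s{\left(O \right)} = - 9 \left(O - 11\right) = - 9 \left(-11 + O\right) = 99 - 9 O$)
$X = - \frac{107}{2}$ ($X = \left(- \frac{1}{2}\right) 107 = - \frac{107}{2} \approx -53.5$)
$\left(X + 66\right) s{\left(-6 \right)} = \left(- \frac{107}{2} + 66\right) \left(99 - -54\right) = \frac{25 \left(99 + 54\right)}{2} = \frac{25}{2} \cdot 153 = \frac{3825}{2}$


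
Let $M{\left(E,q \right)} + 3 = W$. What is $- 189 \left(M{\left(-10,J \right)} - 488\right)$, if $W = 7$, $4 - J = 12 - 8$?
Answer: $91476$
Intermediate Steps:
$J = 0$ ($J = 4 - \left(12 - 8\right) = 4 - 4 = 0$)
$M{\left(E,q \right)} = 4$ ($M{\left(E,q \right)} = -3 + 7 = 4$)
$- 189 \left(M{\left(-10,J \right)} - 488\right) = - 189 \left(4 - 488\right) = \left(-189\right) \left(-484\right) = 91476$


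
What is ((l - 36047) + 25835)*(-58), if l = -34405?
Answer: 2587786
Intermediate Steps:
((l - 36047) + 25835)*(-58) = ((-34405 - 36047) + 25835)*(-58) = (-70452 + 25835)*(-58) = -44617*(-58) = 2587786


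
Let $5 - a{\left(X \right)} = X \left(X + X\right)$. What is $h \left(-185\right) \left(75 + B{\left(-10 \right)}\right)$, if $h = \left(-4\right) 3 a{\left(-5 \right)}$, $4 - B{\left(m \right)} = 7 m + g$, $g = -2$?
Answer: $-15084900$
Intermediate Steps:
$a{\left(X \right)} = 5 - 2 X^{2}$ ($a{\left(X \right)} = 5 - X \left(X + X\right) = 5 - X 2 X = 5 - 2 X^{2}$)
$B{\left(m \right)} = 6 - 7 m$ ($B{\left(m \right)} = 4 - \left(7 m - 2\right) = 4 - \left(-2 + 7 m\right) = 6 - 7 m$)
$h = 540$ ($h = \left(-4\right) 3 \left(5 - 2 \left(-5\right)^{2}\right) = - 12 \left(5 - 50\right) = \left(-12\right) \left(-45\right) = 540$)
$h \left(-185\right) \left(75 + B{\left(-10 \right)}\right) = 540 \left(-185\right) \left(75 + \left(6 - -70\right)\right) = - 99900 \left(75 + \left(6 + 70\right)\right) = - 99900 \left(75 + 76\right) = \left(-99900\right) 151 = -15084900$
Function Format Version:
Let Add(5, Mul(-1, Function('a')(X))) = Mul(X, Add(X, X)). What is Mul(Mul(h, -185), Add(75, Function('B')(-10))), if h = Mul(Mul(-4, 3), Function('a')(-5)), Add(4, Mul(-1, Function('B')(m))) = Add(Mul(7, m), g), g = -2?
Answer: -15084900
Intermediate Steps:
Function('a')(X) = Add(5, Mul(-2, Pow(X, 2))) (Function('a')(X) = Add(5, Mul(-1, Mul(X, Add(X, X)))) = Add(5, Mul(-1, Mul(X, Mul(2, X)))) = Add(5, Mul(-1, Mul(2, Pow(X, 2)))) = Add(5, Mul(-2, Pow(X, 2))))
Function('B')(m) = Add(6, Mul(-7, m)) (Function('B')(m) = Add(4, Mul(-1, Add(Mul(7, m), -2))) = Add(4, Mul(-1, Add(-2, Mul(7, m)))) = Add(4, Add(2, Mul(-7, m))) = Add(6, Mul(-7, m)))
h = 540 (h = Mul(Mul(-4, 3), Add(5, Mul(-2, Pow(-5, 2)))) = Mul(-12, Add(5, Mul(-2, 25))) = Mul(-12, Add(5, -50)) = Mul(-12, -45) = 540)
Mul(Mul(h, -185), Add(75, Function('B')(-10))) = Mul(Mul(540, -185), Add(75, Add(6, Mul(-7, -10)))) = Mul(-99900, Add(75, Add(6, 70))) = Mul(-99900, Add(75, 76)) = Mul(-99900, 151) = -15084900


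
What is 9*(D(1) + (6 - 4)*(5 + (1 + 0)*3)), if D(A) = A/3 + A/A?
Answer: 156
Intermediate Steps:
D(A) = 1 + A/3 (D(A) = A*(⅓) + 1 = A/3 + 1 = 1 + A/3)
9*(D(1) + (6 - 4)*(5 + (1 + 0)*3)) = 9*((1 + (⅓)*1) + (6 - 4)*(5 + (1 + 0)*3)) = 9*((1 + ⅓) + 2*(5 + 1*3)) = 9*(4/3 + 2*(5 + 3)) = 9*(4/3 + 2*8) = 9*(4/3 + 16) = 9*(52/3) = 156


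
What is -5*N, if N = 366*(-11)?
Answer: 20130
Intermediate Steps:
N = -4026
-5*N = -5*(-4026) = 20130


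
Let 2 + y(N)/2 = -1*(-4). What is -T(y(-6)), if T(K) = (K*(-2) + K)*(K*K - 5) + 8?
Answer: 36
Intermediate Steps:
y(N) = 4 (y(N) = -4 + 2*(-1*(-4)) = -4 + 2*4 = -4 + 8 = 4)
T(K) = 8 - K*(-5 + K**2) (T(K) = (-2*K + K)*(K**2 - 5) + 8 = (-K)*(-5 + K**2) + 8 = -K*(-5 + K**2) + 8 = 8 - K*(-5 + K**2))
-T(y(-6)) = -(8 - 1*4**3 + 5*4) = -(8 - 1*64 + 20) = -(8 - 64 + 20) = -1*(-36) = 36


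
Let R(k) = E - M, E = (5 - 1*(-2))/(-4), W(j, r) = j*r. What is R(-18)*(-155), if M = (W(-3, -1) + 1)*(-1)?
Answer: -1395/4 ≈ -348.75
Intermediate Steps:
E = -7/4 (E = (5 + 2)*(-1/4) = 7*(-1/4) = -7/4 ≈ -1.7500)
M = -4 (M = (-3*(-1) + 1)*(-1) = (3 + 1)*(-1) = 4*(-1) = -4)
R(k) = 9/4 (R(k) = -7/4 - 1*(-4) = -7/4 + 4 = 9/4)
R(-18)*(-155) = (9/4)*(-155) = -1395/4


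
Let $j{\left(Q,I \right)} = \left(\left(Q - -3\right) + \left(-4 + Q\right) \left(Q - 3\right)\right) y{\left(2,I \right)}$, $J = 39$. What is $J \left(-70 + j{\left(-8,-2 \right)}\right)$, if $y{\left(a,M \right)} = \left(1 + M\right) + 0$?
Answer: $-7683$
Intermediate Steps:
$y{\left(a,M \right)} = 1 + M$
$j{\left(Q,I \right)} = \left(1 + I\right) \left(3 + Q + \left(-4 + Q\right) \left(-3 + Q\right)\right)$ ($j{\left(Q,I \right)} = \left(\left(Q - -3\right) + \left(-4 + Q\right) \left(Q - 3\right)\right) \left(1 + I\right) = \left(\left(Q + 3\right) + \left(-4 + Q\right) \left(-3 + Q\right)\right) \left(1 + I\right) = \left(\left(3 + Q\right) + \left(-4 + Q\right) \left(-3 + Q\right)\right) \left(1 + I\right) = \left(3 + Q + \left(-4 + Q\right) \left(-3 + Q\right)\right) \left(1 + I\right) = \left(1 + I\right) \left(3 + Q + \left(-4 + Q\right) \left(-3 + Q\right)\right)$)
$J \left(-70 + j{\left(-8,-2 \right)}\right) = 39 \left(-70 + \left(1 - 2\right) \left(15 + \left(-8\right)^{2} - -48\right)\right) = 39 \left(-70 - \left(15 + 64 + 48\right)\right) = 39 \left(-70 - 127\right) = 39 \left(-197\right) = -7683$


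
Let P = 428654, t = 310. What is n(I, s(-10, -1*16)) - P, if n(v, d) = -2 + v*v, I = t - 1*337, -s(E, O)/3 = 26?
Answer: -427927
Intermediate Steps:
s(E, O) = -78 (s(E, O) = -3*26 = -78)
I = -27 (I = 310 - 1*337 = 310 - 337 = -27)
n(v, d) = -2 + v²
n(I, s(-10, -1*16)) - P = (-2 + (-27)²) - 1*428654 = (-2 + 729) - 428654 = 727 - 428654 = -427927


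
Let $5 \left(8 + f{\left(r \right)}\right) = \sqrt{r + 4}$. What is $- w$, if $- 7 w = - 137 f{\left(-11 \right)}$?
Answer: $\frac{1096}{7} - \frac{137 i \sqrt{7}}{35} \approx 156.57 - 10.356 i$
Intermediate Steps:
$f{\left(r \right)} = -8 + \frac{\sqrt{4 + r}}{5}$ ($f{\left(r \right)} = -8 + \frac{\sqrt{r + 4}}{5} = -8 + \frac{\sqrt{4 + r}}{5}$)
$w = - \frac{1096}{7} + \frac{137 i \sqrt{7}}{35}$ ($w = - \frac{\left(-137\right) \left(-8 + \frac{\sqrt{4 - 11}}{5}\right)}{7} = - \frac{\left(-137\right) \left(-8 + \frac{\sqrt{-7}}{5}\right)}{7} = - \frac{\left(-137\right) \left(-8 + \frac{i \sqrt{7}}{5}\right)}{7} = - \frac{1096 - \frac{137 i \sqrt{7}}{5}}{7} = - \frac{1096}{7} + \frac{137 i \sqrt{7}}{35} \approx -156.57 + 10.356 i$)
$- w = - (- \frac{1096}{7} + \frac{137 i \sqrt{7}}{35}) = \frac{1096}{7} - \frac{137 i \sqrt{7}}{35}$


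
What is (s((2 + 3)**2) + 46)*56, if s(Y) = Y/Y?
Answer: 2632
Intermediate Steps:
s(Y) = 1
(s((2 + 3)**2) + 46)*56 = (1 + 46)*56 = 47*56 = 2632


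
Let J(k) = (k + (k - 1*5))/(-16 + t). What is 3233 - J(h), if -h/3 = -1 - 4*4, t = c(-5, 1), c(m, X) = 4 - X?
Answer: 42126/13 ≈ 3240.5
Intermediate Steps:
t = 3 (t = 4 - 1*1 = 4 - 1 = 3)
h = 51 (h = -3*(-1 - 4*4) = -3*(-1 - 16) = -3*(-17) = 51)
J(k) = 5/13 - 2*k/13 (J(k) = (k + (k - 1*5))/(-16 + 3) = (k + (k - 5))/(-13) = (k + (-5 + k))*(-1/13) = (-5 + 2*k)*(-1/13) = 5/13 - 2*k/13)
3233 - J(h) = 3233 - (5/13 - 2/13*51) = 3233 - (5/13 - 102/13) = 3233 - 1*(-97/13) = 3233 + 97/13 = 42126/13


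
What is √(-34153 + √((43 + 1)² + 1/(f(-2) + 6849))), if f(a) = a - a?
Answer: √(-178008475617 + 2283*√10090605065)/2283 ≈ 184.69*I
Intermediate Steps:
f(a) = 0
√(-34153 + √((43 + 1)² + 1/(f(-2) + 6849))) = √(-34153 + √((43 + 1)² + 1/(0 + 6849))) = √(-34153 + √(44² + 1/6849)) = √(-34153 + √(1936 + 1/6849)) = √(-34153 + √(13259665/6849)) = √(-34153 + √10090605065/2283)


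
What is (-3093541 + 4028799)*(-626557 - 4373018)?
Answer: -4675892515350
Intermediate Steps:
(-3093541 + 4028799)*(-626557 - 4373018) = 935258*(-4999575) = -4675892515350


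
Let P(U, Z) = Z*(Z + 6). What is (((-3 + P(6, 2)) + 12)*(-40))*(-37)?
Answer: 37000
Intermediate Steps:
P(U, Z) = Z*(6 + Z)
(((-3 + P(6, 2)) + 12)*(-40))*(-37) = (((-3 + 2*(6 + 2)) + 12)*(-40))*(-37) = (((-3 + 2*8) + 12)*(-40))*(-37) = (((-3 + 16) + 12)*(-40))*(-37) = ((13 + 12)*(-40))*(-37) = (25*(-40))*(-37) = -1000*(-37) = 37000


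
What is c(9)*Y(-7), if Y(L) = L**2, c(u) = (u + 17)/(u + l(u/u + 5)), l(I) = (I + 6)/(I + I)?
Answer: 637/5 ≈ 127.40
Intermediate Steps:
l(I) = (6 + I)/(2*I) (l(I) = (6 + I)/((2*I)) = (6 + I)*(1/(2*I)) = (6 + I)/(2*I))
c(u) = (17 + u)/(1 + u) (c(u) = (u + 17)/(u + (6 + (u/u + 5))/(2*(u/u + 5))) = (17 + u)/(u + (6 + (1 + 5))/(2*(1 + 5))) = (17 + u)/(u + (1/2)*(6 + 6)/6) = (17 + u)/(u + (1/2)*(1/6)*12) = (17 + u)/(u + 1) = (17 + u)/(1 + u))
c(9)*Y(-7) = ((17 + 9)/(1 + 9))*(-7)**2 = (26/10)*49 = ((1/10)*26)*49 = (13/5)*49 = 637/5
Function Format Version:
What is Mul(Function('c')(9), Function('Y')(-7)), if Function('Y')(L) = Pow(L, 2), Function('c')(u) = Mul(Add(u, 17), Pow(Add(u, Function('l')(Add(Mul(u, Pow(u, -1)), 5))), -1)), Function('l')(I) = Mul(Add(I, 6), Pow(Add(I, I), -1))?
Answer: Rational(637, 5) ≈ 127.40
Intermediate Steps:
Function('l')(I) = Mul(Rational(1, 2), Pow(I, -1), Add(6, I)) (Function('l')(I) = Mul(Add(6, I), Pow(Mul(2, I), -1)) = Mul(Add(6, I), Mul(Rational(1, 2), Pow(I, -1))) = Mul(Rational(1, 2), Pow(I, -1), Add(6, I)))
Function('c')(u) = Mul(Pow(Add(1, u), -1), Add(17, u)) (Function('c')(u) = Mul(Add(u, 17), Pow(Add(u, Mul(Rational(1, 2), Pow(Add(Mul(u, Pow(u, -1)), 5), -1), Add(6, Add(Mul(u, Pow(u, -1)), 5)))), -1)) = Mul(Add(17, u), Pow(Add(u, Mul(Rational(1, 2), Pow(Add(1, 5), -1), Add(6, Add(1, 5)))), -1)) = Mul(Add(17, u), Pow(Add(u, Mul(Rational(1, 2), Pow(6, -1), Add(6, 6))), -1)) = Mul(Add(17, u), Pow(Add(u, Mul(Rational(1, 2), Rational(1, 6), 12)), -1)) = Mul(Add(17, u), Pow(Add(u, 1), -1)) = Mul(Add(17, u), Pow(Add(1, u), -1)) = Mul(Pow(Add(1, u), -1), Add(17, u)))
Mul(Function('c')(9), Function('Y')(-7)) = Mul(Mul(Pow(Add(1, 9), -1), Add(17, 9)), Pow(-7, 2)) = Mul(Mul(Pow(10, -1), 26), 49) = Mul(Mul(Rational(1, 10), 26), 49) = Mul(Rational(13, 5), 49) = Rational(637, 5)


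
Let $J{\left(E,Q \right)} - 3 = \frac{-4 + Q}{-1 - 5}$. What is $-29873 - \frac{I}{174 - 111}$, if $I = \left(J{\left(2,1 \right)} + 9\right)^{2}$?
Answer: $- \frac{7528621}{252} \approx -29875.0$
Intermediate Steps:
$J{\left(E,Q \right)} = \frac{11}{3} - \frac{Q}{6}$ ($J{\left(E,Q \right)} = 3 + \frac{-4 + Q}{-1 - 5} = 3 + \frac{-4 + Q}{-6} = 3 + \left(-4 + Q\right) \left(- \frac{1}{6}\right) = 3 - \left(- \frac{2}{3} + \frac{Q}{6}\right) = \frac{11}{3} - \frac{Q}{6}$)
$I = \frac{625}{4}$ ($I = \left(\left(\frac{11}{3} - \frac{1}{6}\right) + 9\right)^{2} = \left(\frac{7}{2} + 9\right)^{2} = \left(\frac{25}{2}\right)^{2} = \frac{625}{4} \approx 156.25$)
$-29873 - \frac{I}{174 - 111} = -29873 - \frac{1}{174 - 111} \cdot \frac{625}{4} = -29873 - \frac{1}{63} \cdot \frac{625}{4} = -29873 - \frac{625}{252} = - \frac{7528621}{252}$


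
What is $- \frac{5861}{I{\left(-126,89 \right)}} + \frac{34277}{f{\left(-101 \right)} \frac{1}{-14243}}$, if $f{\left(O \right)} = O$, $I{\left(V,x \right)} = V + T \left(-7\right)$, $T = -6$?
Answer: $\frac{41010006085}{8484} \approx 4.8338 \cdot 10^{6}$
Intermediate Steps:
$I{\left(V,x \right)} = 42 + V$ ($I{\left(V,x \right)} = V - -42 = V + 42 = 42 + V$)
$- \frac{5861}{I{\left(-126,89 \right)}} + \frac{34277}{f{\left(-101 \right)} \frac{1}{-14243}} = - \frac{5861}{42 - 126} + \frac{34277}{\left(-101\right) \frac{1}{-14243}} = - \frac{5861}{-84} + \frac{34277}{\left(-101\right) \left(- \frac{1}{14243}\right)} = \left(-5861\right) \left(- \frac{1}{84}\right) + \frac{34277}{\frac{101}{14243}} = \frac{5861}{84} + 34277 \cdot \frac{14243}{101} = \frac{5861}{84} + \frac{488207311}{101} = \frac{41010006085}{8484}$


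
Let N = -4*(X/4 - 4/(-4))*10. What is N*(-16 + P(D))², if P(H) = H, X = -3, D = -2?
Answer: -3240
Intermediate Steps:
N = -10 (N = -4*(-3/4 - 4/(-4))*10 = -4*(-3*¼ - 4*(-¼))*10 = -4*(-¾ + 1)*10 = -4*¼*10 = -1*10 = -10)
N*(-16 + P(D))² = -10*(-16 - 2)² = -10*(-18)² = -10*324 = -3240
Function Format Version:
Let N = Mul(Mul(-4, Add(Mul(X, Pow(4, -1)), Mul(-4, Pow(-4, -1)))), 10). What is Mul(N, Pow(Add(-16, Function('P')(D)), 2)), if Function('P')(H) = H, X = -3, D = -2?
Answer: -3240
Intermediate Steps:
N = -10 (N = Mul(Mul(-4, Add(Mul(-3, Pow(4, -1)), Mul(-4, Pow(-4, -1)))), 10) = Mul(Mul(-4, Add(Mul(-3, Rational(1, 4)), Mul(-4, Rational(-1, 4)))), 10) = Mul(Mul(-4, Add(Rational(-3, 4), 1)), 10) = Mul(Mul(-4, Rational(1, 4)), 10) = Mul(-1, 10) = -10)
Mul(N, Pow(Add(-16, Function('P')(D)), 2)) = Mul(-10, Pow(Add(-16, -2), 2)) = Mul(-10, Pow(-18, 2)) = Mul(-10, 324) = -3240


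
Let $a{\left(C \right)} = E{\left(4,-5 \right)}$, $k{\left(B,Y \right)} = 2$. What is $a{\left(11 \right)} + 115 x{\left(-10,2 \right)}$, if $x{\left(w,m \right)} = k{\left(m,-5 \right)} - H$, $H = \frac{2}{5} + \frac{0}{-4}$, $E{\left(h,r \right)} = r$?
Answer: $179$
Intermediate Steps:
$H = \frac{2}{5}$ ($H = 2 \cdot \frac{1}{5} + 0 \left(- \frac{1}{4}\right) = \frac{2}{5} + 0 = \frac{2}{5} \approx 0.4$)
$a{\left(C \right)} = -5$
$x{\left(w,m \right)} = \frac{8}{5}$ ($x{\left(w,m \right)} = 2 - \frac{2}{5} = \frac{8}{5}$)
$a{\left(11 \right)} + 115 x{\left(-10,2 \right)} = -5 + 115 \cdot \frac{8}{5} = -5 + 184 = 179$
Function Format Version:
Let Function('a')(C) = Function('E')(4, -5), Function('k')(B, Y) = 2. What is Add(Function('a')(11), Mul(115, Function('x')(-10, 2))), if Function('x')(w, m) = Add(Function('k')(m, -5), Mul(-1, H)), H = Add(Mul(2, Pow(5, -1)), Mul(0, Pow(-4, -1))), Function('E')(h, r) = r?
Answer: 179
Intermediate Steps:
H = Rational(2, 5) (H = Add(Mul(2, Rational(1, 5)), Mul(0, Rational(-1, 4))) = Add(Rational(2, 5), 0) = Rational(2, 5) ≈ 0.40000)
Function('a')(C) = -5
Function('x')(w, m) = Rational(8, 5) (Function('x')(w, m) = Add(2, Mul(-1, Rational(2, 5))) = Add(2, Rational(-2, 5)) = Rational(8, 5))
Add(Function('a')(11), Mul(115, Function('x')(-10, 2))) = Add(-5, Mul(115, Rational(8, 5))) = Add(-5, 184) = 179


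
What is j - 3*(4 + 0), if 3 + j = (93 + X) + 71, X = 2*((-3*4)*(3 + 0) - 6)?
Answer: 65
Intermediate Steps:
X = -84 (X = 2*(-12*3 - 6) = 2*(-36 - 6) = 2*(-42) = -84)
j = 77 (j = -3 + ((93 - 84) + 71) = -3 + (9 + 71) = -3 + 80 = 77)
j - 3*(4 + 0) = 77 - 3*(4 + 0) = 77 - 3*4 = 77 - 1*12 = 77 - 12 = 65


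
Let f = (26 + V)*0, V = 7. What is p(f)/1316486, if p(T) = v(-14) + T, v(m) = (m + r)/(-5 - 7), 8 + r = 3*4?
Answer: 5/7898916 ≈ 6.3300e-7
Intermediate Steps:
r = 4 (r = -8 + 3*4 = -8 + 12 = 4)
f = 0 (f = (26 + 7)*0 = 33*0 = 0)
v(m) = -⅓ - m/12 (v(m) = (m + 4)/(-5 - 7) = (4 + m)/(-12) = (4 + m)*(-1/12) = -⅓ - m/12)
p(T) = ⅚ + T (p(T) = (-⅓ - 1/12*(-14)) + T = (-⅓ + 7/6) + T = ⅚ + T)
p(f)/1316486 = (⅚ + 0)/1316486 = (⅚)*(1/1316486) = 5/7898916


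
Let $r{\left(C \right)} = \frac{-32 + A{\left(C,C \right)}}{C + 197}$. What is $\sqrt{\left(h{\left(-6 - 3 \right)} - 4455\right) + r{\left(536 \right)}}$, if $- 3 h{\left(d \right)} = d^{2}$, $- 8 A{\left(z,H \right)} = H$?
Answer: $\frac{3 i \sqrt{267577985}}{733} \approx 66.949 i$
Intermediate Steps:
$A{\left(z,H \right)} = - \frac{H}{8}$
$r{\left(C \right)} = \frac{-32 - \frac{C}{8}}{197 + C}$ ($r{\left(C \right)} = \frac{-32 - \frac{C}{8}}{C + 197} = \frac{-32 - \frac{C}{8}}{197 + C}$)
$h{\left(d \right)} = - \frac{d^{2}}{3}$
$\sqrt{\left(h{\left(-6 - 3 \right)} - 4455\right) + r{\left(536 \right)}} = \sqrt{\left(- \frac{\left(-6 - 3\right)^{2}}{3} - 4455\right) + \frac{-256 - 536}{8 \left(197 + 536\right)}} = \sqrt{\left(- \frac{\left(-6 - 3\right)^{2}}{3} - 4455\right) + \frac{-256 - 536}{8 \cdot 733}} = \sqrt{\left(- \frac{\left(-9\right)^{2}}{3} - 4455\right) + \frac{1}{8} \cdot \frac{1}{733} \left(-792\right)} = \sqrt{\left(\left(- \frac{1}{3}\right) 81 - 4455\right) - \frac{99}{733}} = \sqrt{\left(-27 - 4455\right) - \frac{99}{733}} = \sqrt{-4482 - \frac{99}{733}} = \sqrt{- \frac{3285405}{733}} = \frac{3 i \sqrt{267577985}}{733}$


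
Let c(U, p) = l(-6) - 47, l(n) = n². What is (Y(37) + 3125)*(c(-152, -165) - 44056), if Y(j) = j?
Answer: -139339854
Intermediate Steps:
c(U, p) = -11 (c(U, p) = (-6)² - 47 = 36 - 47 = -11)
(Y(37) + 3125)*(c(-152, -165) - 44056) = (37 + 3125)*(-11 - 44056) = 3162*(-44067) = -139339854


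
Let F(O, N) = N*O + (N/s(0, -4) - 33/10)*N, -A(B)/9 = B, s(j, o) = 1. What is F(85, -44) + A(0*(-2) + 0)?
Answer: -8294/5 ≈ -1658.8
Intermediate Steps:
A(B) = -9*B
F(O, N) = N*O + N*(-33/10 + N) (F(O, N) = N*O + (N/1 - 33/10)*N = N*O + (N*1 - 33*⅒)*N = N*O + (N - 33/10)*N = N*O + (-33/10 + N)*N = N*O + N*(-33/10 + N))
F(85, -44) + A(0*(-2) + 0) = (⅒)*(-44)*(-33 + 10*(-44) + 10*85) - 9*(0*(-2) + 0) = (⅒)*(-44)*(-33 - 440 + 850) - 9*(0 + 0) = (⅒)*(-44)*377 - 9*0 = -8294/5 + 0 = -8294/5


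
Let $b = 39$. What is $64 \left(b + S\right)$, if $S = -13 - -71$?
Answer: $6208$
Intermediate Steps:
$S = 58$ ($S = -13 + 71 = 58$)
$64 \left(b + S\right) = 64 \left(39 + 58\right) = 64 \cdot 97 = 6208$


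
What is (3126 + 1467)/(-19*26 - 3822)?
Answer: -4593/4316 ≈ -1.0642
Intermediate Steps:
(3126 + 1467)/(-19*26 - 3822) = 4593/(-494 - 3822) = 4593/(-4316) = 4593*(-1/4316) = -4593/4316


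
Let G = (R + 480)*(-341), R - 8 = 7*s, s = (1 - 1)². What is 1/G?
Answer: -1/166408 ≈ -6.0093e-6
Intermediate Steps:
s = 0 (s = 0² = 0)
R = 8 (R = 8 + 7*0 = 8 + 0 = 8)
G = -166408 (G = (8 + 480)*(-341) = 488*(-341) = -166408)
1/G = 1/(-166408) = -1/166408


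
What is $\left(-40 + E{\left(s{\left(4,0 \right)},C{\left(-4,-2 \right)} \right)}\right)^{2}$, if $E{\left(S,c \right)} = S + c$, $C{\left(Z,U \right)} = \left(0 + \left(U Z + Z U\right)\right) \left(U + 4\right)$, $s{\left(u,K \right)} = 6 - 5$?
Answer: $49$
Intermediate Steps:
$s{\left(u,K \right)} = 1$
$C{\left(Z,U \right)} = 2 U Z \left(4 + U\right)$ ($C{\left(Z,U \right)} = \left(0 + \left(U Z + U Z\right)\right) \left(4 + U\right) = \left(0 + 2 U Z\right) \left(4 + U\right) = 2 U Z \left(4 + U\right)$)
$\left(-40 + E{\left(s{\left(4,0 \right)},C{\left(-4,-2 \right)} \right)}\right)^{2} = \left(-40 + \left(1 + 2 \left(-2\right) \left(-4\right) \left(4 - 2\right)\right)\right)^{2} = \left(-40 + \left(1 + 2 \left(-2\right) \left(-4\right) 2\right)\right)^{2} = \left(-40 + \left(1 + 32\right)\right)^{2} = \left(-40 + 33\right)^{2} = \left(-7\right)^{2} = 49$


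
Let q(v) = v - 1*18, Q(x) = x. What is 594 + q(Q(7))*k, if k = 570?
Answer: -5676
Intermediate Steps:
q(v) = -18 + v (q(v) = v - 18 = -18 + v)
594 + q(Q(7))*k = 594 + (-18 + 7)*570 = 594 - 11*570 = 594 - 6270 = -5676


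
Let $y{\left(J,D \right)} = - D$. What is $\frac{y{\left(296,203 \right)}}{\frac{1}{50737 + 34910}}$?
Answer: $-17386341$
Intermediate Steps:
$\frac{y{\left(296,203 \right)}}{\frac{1}{50737 + 34910}} = \frac{\left(-1\right) 203}{\frac{1}{50737 + 34910}} = - \frac{203}{\frac{1}{85647}} = - 203 \frac{1}{\frac{1}{85647}} = \left(-203\right) 85647 = -17386341$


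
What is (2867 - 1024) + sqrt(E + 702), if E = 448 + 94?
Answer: 1843 + 2*sqrt(311) ≈ 1878.3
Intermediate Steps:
E = 542
(2867 - 1024) + sqrt(E + 702) = (2867 - 1024) + sqrt(542 + 702) = 1843 + sqrt(1244) = 1843 + 2*sqrt(311)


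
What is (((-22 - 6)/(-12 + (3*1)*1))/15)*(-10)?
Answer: -56/27 ≈ -2.0741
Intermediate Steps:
(((-22 - 6)/(-12 + (3*1)*1))/15)*(-10) = ((-28/(-12 + 3*1))/15)*(-10) = ((-28/(-12 + 3))/15)*(-10) = ((-28/(-9))/15)*(-10) = ((-28*(-1/9))/15)*(-10) = ((1/15)*(28/9))*(-10) = (28/135)*(-10) = -56/27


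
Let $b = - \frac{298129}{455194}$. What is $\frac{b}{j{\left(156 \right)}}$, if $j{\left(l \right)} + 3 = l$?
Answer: $- \frac{17537}{4096746} \approx -0.0042807$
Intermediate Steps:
$j{\left(l \right)} = -3 + l$
$b = - \frac{298129}{455194}$ ($b = \left(-298129\right) \frac{1}{455194} = - \frac{298129}{455194} \approx -0.65495$)
$\frac{b}{j{\left(156 \right)}} = - \frac{298129}{455194 \left(-3 + 156\right)} = - \frac{298129}{455194 \cdot 153} = \left(- \frac{298129}{455194}\right) \frac{1}{153} = - \frac{17537}{4096746}$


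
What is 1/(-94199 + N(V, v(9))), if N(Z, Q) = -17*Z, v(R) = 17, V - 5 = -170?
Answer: -1/91394 ≈ -1.0942e-5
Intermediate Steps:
V = -165 (V = 5 - 170 = -165)
1/(-94199 + N(V, v(9))) = 1/(-94199 - 17*(-165)) = 1/(-94199 + 2805) = 1/(-91394) = -1/91394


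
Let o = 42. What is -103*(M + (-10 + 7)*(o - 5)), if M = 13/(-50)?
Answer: 572989/50 ≈ 11460.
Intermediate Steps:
M = -13/50 (M = 13*(-1/50) = -13/50 ≈ -0.26000)
-103*(M + (-10 + 7)*(o - 5)) = -103*(-13/50 + (-10 + 7)*(42 - 5)) = -103*(-13/50 - 3*37) = -103*(-13/50 - 111) = -103*(-5563/50) = 572989/50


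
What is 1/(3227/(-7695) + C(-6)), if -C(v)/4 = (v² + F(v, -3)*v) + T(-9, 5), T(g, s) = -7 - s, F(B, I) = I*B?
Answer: 7695/2582293 ≈ 0.0029799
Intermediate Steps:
F(B, I) = B*I
C(v) = 48 + 8*v² (C(v) = -4*((v² + (v*(-3))*v) + (-7 - 1*5)) = -4*((v² + (-3*v)*v) + (-7 - 5)) = -4*((v² - 3*v²) - 12) = -4*(-2*v² - 12) = -4*(-12 - 2*v²) = 48 + 8*v²)
1/(3227/(-7695) + C(-6)) = 1/(3227/(-7695) + (48 + 8*(-6)²)) = 1/(3227*(-1/7695) + (48 + 8*36)) = 1/(-3227/7695 + (48 + 288)) = 1/(-3227/7695 + 336) = 1/(2582293/7695) = 7695/2582293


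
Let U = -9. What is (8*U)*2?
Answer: -144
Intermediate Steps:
(8*U)*2 = (8*(-9))*2 = -72*2 = -144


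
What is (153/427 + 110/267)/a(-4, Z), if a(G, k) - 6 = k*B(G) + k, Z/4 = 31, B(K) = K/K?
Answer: 87821/28958286 ≈ 0.0030327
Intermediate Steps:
B(K) = 1
Z = 124 (Z = 4*31 = 124)
a(G, k) = 6 + 2*k (a(G, k) = 6 + (k*1 + k) = 6 + (k + k) = 6 + 2*k)
(153/427 + 110/267)/a(-4, Z) = (153/427 + 110/267)/(6 + 2*124) = (153*(1/427) + 110*(1/267))/(6 + 248) = (153/427 + 110/267)/254 = (87821/114009)*(1/254) = 87821/28958286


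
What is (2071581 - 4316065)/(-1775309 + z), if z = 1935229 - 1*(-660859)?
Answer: -2244484/820779 ≈ -2.7346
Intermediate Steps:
z = 2596088 (z = 1935229 + 660859 = 2596088)
(2071581 - 4316065)/(-1775309 + z) = (2071581 - 4316065)/(-1775309 + 2596088) = -2244484/820779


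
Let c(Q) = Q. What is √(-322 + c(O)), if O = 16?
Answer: 3*I*√34 ≈ 17.493*I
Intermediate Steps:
√(-322 + c(O)) = √(-322 + 16) = √(-306) = 3*I*√34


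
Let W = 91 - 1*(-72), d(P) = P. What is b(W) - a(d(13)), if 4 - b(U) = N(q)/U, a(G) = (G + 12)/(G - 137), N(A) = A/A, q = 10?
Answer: 84799/20212 ≈ 4.1955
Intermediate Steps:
N(A) = 1
W = 163 (W = 91 + 72 = 163)
a(G) = (12 + G)/(-137 + G)
b(U) = 4 - 1/U
b(W) - a(d(13)) = (4 - 1/163) - (12 + 13)/(-137 + 13) = (4 - 1*1/163) - 25/(-124) = (4 - 1/163) - (-1)*25/124 = 651/163 - 1*(-25/124) = 651/163 + 25/124 = 84799/20212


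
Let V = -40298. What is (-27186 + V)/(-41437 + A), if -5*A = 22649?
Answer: 168710/114917 ≈ 1.4681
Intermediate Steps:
A = -22649/5 (A = -1/5*22649 = -22649/5 ≈ -4529.8)
(-27186 + V)/(-41437 + A) = (-27186 - 40298)/(-41437 - 22649/5) = -67484/(-229834/5) = -67484*(-5/229834) = 168710/114917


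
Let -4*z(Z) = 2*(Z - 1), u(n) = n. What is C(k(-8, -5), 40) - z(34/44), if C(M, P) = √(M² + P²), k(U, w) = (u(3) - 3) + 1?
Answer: -5/44 + √1601 ≈ 39.899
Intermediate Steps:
k(U, w) = 1 (k(U, w) = (3 - 3) + 1 = 0 + 1 = 1)
z(Z) = ½ - Z/2 (z(Z) = -(Z - 1)/2 = -(-1 + Z)/2 = -(-2 + 2*Z)/4 = ½ - Z/2)
C(k(-8, -5), 40) - z(34/44) = √(1² + 40²) - (½ - 17/44) = √(1 + 1600) - (½ - 17/44) = √1601 - (½ - ½*17/22) = √1601 - (½ - 17/44) = √1601 - 1*5/44 = √1601 - 5/44 = -5/44 + √1601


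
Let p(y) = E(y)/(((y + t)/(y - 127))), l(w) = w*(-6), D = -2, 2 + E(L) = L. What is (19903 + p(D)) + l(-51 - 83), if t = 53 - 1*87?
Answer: 62078/3 ≈ 20693.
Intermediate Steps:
E(L) = -2 + L
t = -34 (t = 53 - 87 = -34)
l(w) = -6*w
p(y) = (-127 + y)*(-2 + y)/(-34 + y) (p(y) = (-2 + y)/(((y - 34)/(y - 127))) = (-2 + y)/(((-34 + y)/(-127 + y))) = (-2 + y)*((-127 + y)/(-34 + y)) = (-127 + y)*(-2 + y)/(-34 + y))
(19903 + p(D)) + l(-51 - 83) = (19903 + (-127 - 2)*(-2 - 2)/(-34 - 2)) - 6*(-51 - 83) = (19903 - 129*(-4)/(-36)) - 6*(-134) = (19903 - 1/36*(-129)*(-4)) + 804 = (19903 - 43/3) + 804 = 59666/3 + 804 = 62078/3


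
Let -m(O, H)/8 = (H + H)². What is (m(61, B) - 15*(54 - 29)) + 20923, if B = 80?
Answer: -184252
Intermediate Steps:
m(O, H) = -32*H² (m(O, H) = -8*(H + H)² = -8*4*H² = -32*H²)
(m(61, B) - 15*(54 - 29)) + 20923 = (-32*80² - 15*(54 - 29)) + 20923 = (-32*6400 - 15*25) + 20923 = (-204800 - 375) + 20923 = -205175 + 20923 = -184252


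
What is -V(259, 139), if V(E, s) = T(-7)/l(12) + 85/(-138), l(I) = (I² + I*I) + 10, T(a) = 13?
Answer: 5884/10281 ≈ 0.57232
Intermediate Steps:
l(I) = 10 + 2*I² (l(I) = (I² + I²) + 10 = 2*I² + 10 = 10 + 2*I²)
V(E, s) = -5884/10281 (V(E, s) = 13/(10 + 2*12²) + 85/(-138) = 13/(10 + 2*144) + 85*(-1/138) = 13/(10 + 288) - 85/138 = 13/298 - 85/138 = -5884/10281)
-V(259, 139) = -1*(-5884/10281) = 5884/10281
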